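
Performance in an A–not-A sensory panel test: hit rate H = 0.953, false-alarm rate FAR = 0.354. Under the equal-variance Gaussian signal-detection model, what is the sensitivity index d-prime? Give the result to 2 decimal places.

d-prime = 2.05

z(0.953) = 1.675, z(0.354) = -0.375
d' = z(H) − z(FA) = 1.675 − (-0.375) = 2.050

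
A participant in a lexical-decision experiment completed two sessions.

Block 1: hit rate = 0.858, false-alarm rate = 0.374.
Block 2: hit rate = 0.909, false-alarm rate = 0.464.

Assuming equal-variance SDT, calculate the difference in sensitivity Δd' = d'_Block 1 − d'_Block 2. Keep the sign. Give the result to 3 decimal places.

Δd' = -0.032

Block 1: z(0.858) = 1.0714, z(0.374) = -0.3213, d' = 1.3927
Block 2: z(0.909) = 1.3346, z(0.464) = -0.0904, d' = 1.4250
Δd' = d'_Block 1 − d'_Block 2 = 1.3927 − 1.4250 = -0.0323
Block 2 has the higher sensitivity.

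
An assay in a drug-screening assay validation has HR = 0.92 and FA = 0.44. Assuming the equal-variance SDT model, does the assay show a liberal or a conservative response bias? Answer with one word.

liberal

z(H) = 1.405, z(FA) = -0.151
c = −½·(z(H) + z(FA)) = -0.627
c < 0 → liberal criterion (biased toward responding “yes”).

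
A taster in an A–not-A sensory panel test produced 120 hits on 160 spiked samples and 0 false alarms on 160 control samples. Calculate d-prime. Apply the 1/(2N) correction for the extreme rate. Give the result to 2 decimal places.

The false-alarm rate is 0/160 = 0, so apply the 1/(2N) correction: FA → 1/(2·160) = 0.00313.
z(H) = z(0.75000) = 0.674
z(FA) = z(0.00313) = -2.734
d' = 0.674 − (-2.734) = 3.408

d-prime = 3.41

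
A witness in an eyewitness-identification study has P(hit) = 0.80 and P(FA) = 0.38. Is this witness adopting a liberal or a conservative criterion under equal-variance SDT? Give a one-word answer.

liberal

z(H) = 0.842, z(FA) = -0.305
c = −½·(z(H) + z(FA)) = -0.2685
c < 0 → liberal criterion (biased toward responding “yes”).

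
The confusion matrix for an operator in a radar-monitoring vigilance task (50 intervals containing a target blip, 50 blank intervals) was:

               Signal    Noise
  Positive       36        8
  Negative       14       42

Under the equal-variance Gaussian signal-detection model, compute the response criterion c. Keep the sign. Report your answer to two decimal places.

c = 0.21

H = 36/50 = 0.7200
FA = 8/50 = 0.1600
z(H) = z(0.7200) = 0.5828
z(FA) = z(0.1600) = -0.9945
c = −½·[z(H) + z(FA)] = −0.5 × (0.5828 + (-0.9945)) = 0.20585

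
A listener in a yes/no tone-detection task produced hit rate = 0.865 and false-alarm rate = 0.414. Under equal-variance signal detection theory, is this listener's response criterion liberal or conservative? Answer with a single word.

liberal

z(H) = 1.103, z(FA) = -0.217
c = −½·(z(H) + z(FA)) = -0.443
c < 0 → liberal criterion (biased toward responding “yes”).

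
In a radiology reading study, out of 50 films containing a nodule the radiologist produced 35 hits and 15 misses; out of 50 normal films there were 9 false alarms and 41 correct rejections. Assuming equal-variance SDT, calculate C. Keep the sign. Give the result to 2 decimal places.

H = 35/50 = 0.7000
FA = 9/50 = 0.1800
z(H) = z(0.7000) = 0.5244
z(FA) = z(0.1800) = -0.9154
c = −½·[z(H) + z(FA)] = −0.5 × (0.5244 + (-0.9154)) = 0.1955
c > 0: the radiologist has a conservative response bias.

C = 0.20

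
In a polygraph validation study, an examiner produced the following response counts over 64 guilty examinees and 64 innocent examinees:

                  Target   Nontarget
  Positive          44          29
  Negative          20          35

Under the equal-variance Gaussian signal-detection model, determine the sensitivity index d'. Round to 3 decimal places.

H = 44/64 = 0.6875
FA = 29/64 = 0.4531
z(H) = z(0.6875) = 0.4888
z(FA) = z(0.4531) = -0.1178
d' = z(H) − z(FA) = 0.4888 − (-0.1178) = 0.6066

d' = 0.607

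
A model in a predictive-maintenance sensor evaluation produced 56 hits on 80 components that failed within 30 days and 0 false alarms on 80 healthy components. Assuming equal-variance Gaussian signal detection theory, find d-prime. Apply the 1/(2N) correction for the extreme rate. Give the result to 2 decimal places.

The false-alarm rate is 0/80 = 0, so apply the 1/(2N) correction: FA → 1/(2·80) = 0.00625.
z(H) = z(0.70000) = 0.524
z(FA) = z(0.00625) = -2.498
d' = 0.524 − (-2.498) = 3.022

d-prime = 3.02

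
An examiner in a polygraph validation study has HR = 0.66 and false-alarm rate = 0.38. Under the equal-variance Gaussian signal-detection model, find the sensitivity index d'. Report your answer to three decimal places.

d' = 0.718

z(0.66) = 0.4125, z(0.38) = -0.3055
d' = z(H) − z(FA) = 0.4125 − (-0.3055) = 0.7180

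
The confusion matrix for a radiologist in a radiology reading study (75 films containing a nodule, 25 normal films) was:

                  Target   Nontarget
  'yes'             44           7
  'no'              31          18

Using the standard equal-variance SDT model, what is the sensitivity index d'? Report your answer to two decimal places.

d' = 0.80

H = 44/75 = 0.5867
FA = 7/25 = 0.2800
z(H) = 0.2191
z(FA) = -0.5828
d' = z(H) − z(FA) = 0.2191 − (-0.5828) = 0.8019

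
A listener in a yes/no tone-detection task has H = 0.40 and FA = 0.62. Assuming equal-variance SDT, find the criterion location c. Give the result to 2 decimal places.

c = -0.03

Φ⁻¹(0.40) = -0.2533, Φ⁻¹(0.62) = 0.3055
c = −½·[z(H) + z(FA)] = −0.5 × (-0.2533 + 0.3055) = -0.0261
c < 0: the listener has a liberal response bias.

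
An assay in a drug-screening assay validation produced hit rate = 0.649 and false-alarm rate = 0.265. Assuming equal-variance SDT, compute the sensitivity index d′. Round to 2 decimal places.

d′ = 1.01

z(H) = 0.3826
z(FA) = -0.6280
d' = z(H) − z(FA) = 0.3826 − (-0.6280) = 1.0106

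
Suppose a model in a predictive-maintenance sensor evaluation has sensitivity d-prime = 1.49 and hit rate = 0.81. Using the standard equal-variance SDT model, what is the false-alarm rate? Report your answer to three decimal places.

z(hit rate) = z(0.81) = 0.8779
z(FA) = z(H) − d' = 0.8779 − 1.49 = -0.6121
false-alarm rate = Φ(-0.6121) = 0.2702

false-alarm rate = 0.270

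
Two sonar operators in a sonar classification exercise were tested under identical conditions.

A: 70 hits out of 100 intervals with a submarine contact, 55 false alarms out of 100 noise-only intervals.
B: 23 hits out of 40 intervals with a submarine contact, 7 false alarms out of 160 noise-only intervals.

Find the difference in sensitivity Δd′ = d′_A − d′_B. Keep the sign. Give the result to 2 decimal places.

A: z(0.7000) = 0.524, z(0.5500) = 0.126, d' = 0.398
B: z(0.5750) = 0.189, z(0.0437) = -1.709, d' = 1.898
Δd' = d'_A − d'_B = 0.398 − 1.898 = -1.500
B has the higher sensitivity.

Δd′ = -1.50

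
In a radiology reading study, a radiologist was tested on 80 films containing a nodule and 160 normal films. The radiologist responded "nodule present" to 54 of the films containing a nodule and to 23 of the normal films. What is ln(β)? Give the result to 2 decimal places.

H = 54/80 = 0.6750
FA = 23/160 = 0.1437
z(0.6750) = 0.454, z(0.1437) = -1.064
ln β = −½·[z(H)² − z(FA)²] = −0.5 × (0.206 − 1.132) = 0.463

ln β = 0.46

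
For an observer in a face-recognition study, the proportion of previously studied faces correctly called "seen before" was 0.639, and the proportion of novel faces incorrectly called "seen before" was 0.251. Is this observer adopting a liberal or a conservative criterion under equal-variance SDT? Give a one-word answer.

z(H) = 0.356, z(FA) = -0.671
c = −½·(z(H) + z(FA)) = 0.1575
c > 0 → conservative criterion (biased toward responding “no”).

conservative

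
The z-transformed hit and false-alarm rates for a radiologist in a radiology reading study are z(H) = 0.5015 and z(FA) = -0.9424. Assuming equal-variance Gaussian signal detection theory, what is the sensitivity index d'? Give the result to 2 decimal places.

d' = 1.44

d' = z(H) − z(FA) = 0.5015 − (-0.9424) = 1.4439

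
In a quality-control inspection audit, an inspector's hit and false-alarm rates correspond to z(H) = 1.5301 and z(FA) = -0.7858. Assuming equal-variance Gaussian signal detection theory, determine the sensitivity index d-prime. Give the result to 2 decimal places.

d-prime = 2.32

d' = z(H) − z(FA) = 1.5301 − (-0.7858) = 2.3159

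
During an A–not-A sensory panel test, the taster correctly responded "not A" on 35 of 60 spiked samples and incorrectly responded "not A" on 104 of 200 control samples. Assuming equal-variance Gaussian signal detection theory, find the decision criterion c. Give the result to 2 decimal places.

H = 35/60 = 0.5833
FA = 104/200 = 0.5200
z(H) = 0.2103
z(FA) = 0.0502
c = −½·[z(H) + z(FA)] = −0.5 × (0.2103 + 0.0502) = -0.13025

c = -0.13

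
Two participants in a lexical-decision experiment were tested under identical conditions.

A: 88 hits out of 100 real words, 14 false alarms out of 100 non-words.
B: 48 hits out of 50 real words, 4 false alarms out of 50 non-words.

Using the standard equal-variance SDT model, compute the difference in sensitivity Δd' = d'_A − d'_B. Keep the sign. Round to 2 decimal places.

A: z(0.8800) = 1.175, z(0.1400) = -1.080, d' = 2.255
B: z(0.9600) = 1.751, z(0.0800) = -1.405, d' = 3.156
Δd' = d'_A − d'_B = 2.255 − 3.156 = -0.901
B has the higher sensitivity.

Δd' = -0.90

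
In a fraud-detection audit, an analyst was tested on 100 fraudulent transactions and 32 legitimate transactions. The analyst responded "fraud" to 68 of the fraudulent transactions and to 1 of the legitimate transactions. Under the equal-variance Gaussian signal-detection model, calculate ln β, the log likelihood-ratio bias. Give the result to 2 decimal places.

ln β = 1.63

H = 68/100 = 0.6800
FA = 1/32 = 0.0312
z(0.6800) = 0.468, z(0.0312) = -1.863
ln β = −½·[z(H)² − z(FA)²] = −0.5 × (0.219 − 3.471) = 1.626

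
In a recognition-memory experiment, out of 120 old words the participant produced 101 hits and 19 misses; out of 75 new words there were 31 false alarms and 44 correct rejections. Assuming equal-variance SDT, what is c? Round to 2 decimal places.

c = -0.39

H = 101/120 = 0.8417
FA = 31/75 = 0.4133
z(H) = 1.0015
z(FA) = -0.2191
c = −½·[z(H) + z(FA)] = −0.5 × (1.0015 + (-0.2191)) = -0.3912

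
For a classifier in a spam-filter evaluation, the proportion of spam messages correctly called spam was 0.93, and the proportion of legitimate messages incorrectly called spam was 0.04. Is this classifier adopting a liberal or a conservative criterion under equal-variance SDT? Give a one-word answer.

conservative

z(H) = 1.476, z(FA) = -1.751
c = −½·(z(H) + z(FA)) = 0.1375
c > 0 → conservative criterion (biased toward responding “no”).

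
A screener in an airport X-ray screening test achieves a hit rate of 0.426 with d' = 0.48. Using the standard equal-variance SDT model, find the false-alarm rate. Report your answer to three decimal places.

false-alarm rate = 0.253

z(hit rate) = z(0.426) = -0.1866
z(FA) = z(H) − d' = -0.1866 − 0.48 = -0.6666
false-alarm rate = Φ(-0.6666) = 0.2525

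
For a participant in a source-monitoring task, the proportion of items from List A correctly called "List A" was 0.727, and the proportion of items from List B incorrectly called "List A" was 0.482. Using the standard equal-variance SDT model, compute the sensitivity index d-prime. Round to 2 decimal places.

d-prime = 0.65

Φ⁻¹(H) = Φ⁻¹(0.727) = 0.604
Φ⁻¹(FA) = Φ⁻¹(0.482) = -0.045
d' = z(H) − z(FA) = 0.604 − (-0.045) = 0.649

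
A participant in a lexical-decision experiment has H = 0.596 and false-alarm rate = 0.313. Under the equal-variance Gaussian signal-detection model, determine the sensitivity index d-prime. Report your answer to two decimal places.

Φ⁻¹(H) = Φ⁻¹(0.596) = 0.243
Φ⁻¹(FA) = Φ⁻¹(0.313) = -0.487
d' = z(H) − z(FA) = 0.243 − (-0.487) = 0.730

d-prime = 0.73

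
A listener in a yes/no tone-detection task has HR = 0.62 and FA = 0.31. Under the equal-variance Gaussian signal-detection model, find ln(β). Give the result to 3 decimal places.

ln β = 0.076

Φ⁻¹(0.62) = 0.3055, Φ⁻¹(0.31) = -0.4959
ln β = −½·[z(H)² − z(FA)²] = −0.5 × (0.0933 − 0.2459) = 0.0763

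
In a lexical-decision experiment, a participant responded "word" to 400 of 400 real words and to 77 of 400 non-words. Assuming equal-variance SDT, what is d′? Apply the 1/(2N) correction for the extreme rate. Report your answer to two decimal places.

d′ = 3.89

The hit rate is 400/400 = 1, so apply the 1/(2N) correction: H → 1 − 1/(2·400) = 0.99875.
z(H) = z(0.99875) = 3.023
z(FA) = z(0.19250) = -0.869
d' = 3.023 − (-0.869) = 3.892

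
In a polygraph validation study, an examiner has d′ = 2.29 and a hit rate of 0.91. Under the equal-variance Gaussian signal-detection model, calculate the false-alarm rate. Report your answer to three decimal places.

false-alarm rate = 0.171

z(hit rate) = z(0.91) = 1.3408
z(FA) = z(H) − d' = 1.3408 − 2.29 = -0.9492
false-alarm rate = Φ(-0.9492) = 0.1713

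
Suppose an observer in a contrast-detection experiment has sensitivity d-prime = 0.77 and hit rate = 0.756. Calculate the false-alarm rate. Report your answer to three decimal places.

false-alarm rate = 0.470

z(hit rate) = z(0.756) = 0.6935
z(FA) = z(H) − d' = 0.6935 − 0.77 = -0.0765
false-alarm rate = Φ(-0.0765) = 0.4695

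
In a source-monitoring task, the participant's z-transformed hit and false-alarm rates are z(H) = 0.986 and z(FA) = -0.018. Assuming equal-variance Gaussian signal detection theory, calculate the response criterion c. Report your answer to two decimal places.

c = −½·[z(H) + z(FA)] = −½·(0.986 + (-0.018)) = -0.484

c = -0.48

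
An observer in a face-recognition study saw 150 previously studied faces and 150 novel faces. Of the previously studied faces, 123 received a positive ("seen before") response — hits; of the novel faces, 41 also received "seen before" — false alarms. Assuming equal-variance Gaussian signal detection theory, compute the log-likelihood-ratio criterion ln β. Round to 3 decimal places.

H = 123/150 = 0.8200
FA = 41/150 = 0.2733
z(H) = z(0.8200) = 0.9154
z(FA) = z(0.2733) = -0.6029
ln β = −½·[z(H)² − z(FA)²] = −0.5 × (0.8380 − 0.3635) = -0.23725

ln β = -0.237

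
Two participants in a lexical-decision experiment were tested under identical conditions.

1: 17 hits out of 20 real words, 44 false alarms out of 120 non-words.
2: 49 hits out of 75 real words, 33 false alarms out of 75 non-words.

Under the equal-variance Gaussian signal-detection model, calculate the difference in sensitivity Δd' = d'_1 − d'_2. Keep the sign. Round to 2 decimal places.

Δd' = 0.83

1: z(0.8500) = 1.036, z(0.3667) = -0.341, d' = 1.377
2: z(0.6533) = 0.394, z(0.4400) = -0.151, d' = 0.545
Δd' = d'_1 − d'_2 = 1.377 − 0.545 = 0.832
1 has the higher sensitivity.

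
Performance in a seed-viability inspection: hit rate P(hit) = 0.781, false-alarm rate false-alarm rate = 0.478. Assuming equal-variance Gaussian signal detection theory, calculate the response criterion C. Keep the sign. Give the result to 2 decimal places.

z(0.781) = 0.7756, z(0.478) = -0.0552
c = −½·[z(H) + z(FA)] = −0.5 × (0.7756 + (-0.0552)) = -0.3602
c < 0: the technician has a liberal response bias.

C = -0.36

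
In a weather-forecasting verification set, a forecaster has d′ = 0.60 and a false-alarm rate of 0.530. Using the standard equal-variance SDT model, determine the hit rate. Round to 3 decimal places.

z(false-alarm rate) = z(0.530) = 0.0753
z(H) = z(FA) + d' = 0.0753 + 0.60 = 0.6753
hit rate = Φ(0.6753) = 0.7503

hit rate = 0.750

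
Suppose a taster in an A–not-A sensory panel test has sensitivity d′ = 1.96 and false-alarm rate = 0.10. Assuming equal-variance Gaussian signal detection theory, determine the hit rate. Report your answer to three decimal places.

hit rate = 0.751

z(false-alarm rate) = z(0.10) = -1.2816
z(H) = z(FA) + d' = -1.2816 + 1.96 = 0.6784
hit rate = Φ(0.6784) = 0.7512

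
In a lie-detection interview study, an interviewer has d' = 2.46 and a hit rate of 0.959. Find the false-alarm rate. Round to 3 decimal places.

false-alarm rate = 0.236

z(hit rate) = z(0.959) = 1.7392
z(FA) = z(H) − d' = 1.7392 − 2.46 = -0.7208
false-alarm rate = Φ(-0.7208) = 0.2355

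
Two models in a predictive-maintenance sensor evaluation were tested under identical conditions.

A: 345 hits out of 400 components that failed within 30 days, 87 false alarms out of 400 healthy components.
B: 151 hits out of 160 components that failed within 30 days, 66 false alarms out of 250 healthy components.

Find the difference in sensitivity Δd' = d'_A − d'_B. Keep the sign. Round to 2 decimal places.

Δd' = -0.35

A: z(0.8625) = 1.092, z(0.2175) = -0.781, d' = 1.873
B: z(0.9437) = 1.587, z(0.2640) = -0.631, d' = 2.218
Δd' = d'_A − d'_B = 1.873 − 2.218 = -0.345
B has the higher sensitivity.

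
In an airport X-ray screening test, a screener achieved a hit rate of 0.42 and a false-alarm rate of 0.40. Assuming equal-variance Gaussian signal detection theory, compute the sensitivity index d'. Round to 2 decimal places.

d' = 0.05

z(H) = z(0.42) = -0.2019
z(FA) = z(0.40) = -0.2533
d' = z(H) − z(FA) = -0.2019 − (-0.2533) = 0.0514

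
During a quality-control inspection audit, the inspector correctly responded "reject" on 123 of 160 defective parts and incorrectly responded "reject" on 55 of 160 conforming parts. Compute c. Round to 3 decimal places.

c = -0.166

H = 123/160 = 0.7688
FA = 55/160 = 0.3438
z(H) = 0.7349
z(FA) = -0.4021
c = −½·[z(H) + z(FA)] = −0.5 × (0.7349 + (-0.4021)) = -0.1664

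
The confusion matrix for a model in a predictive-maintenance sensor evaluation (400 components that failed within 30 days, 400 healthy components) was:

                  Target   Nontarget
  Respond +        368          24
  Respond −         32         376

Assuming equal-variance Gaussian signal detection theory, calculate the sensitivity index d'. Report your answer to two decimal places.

d' = 2.96

H = 368/400 = 0.9200
FA = 24/400 = 0.0600
z(H) = z(0.9200) = 1.4051
z(FA) = z(0.0600) = -1.5548
d' = z(H) − z(FA) = 1.4051 − (-1.5548) = 2.9599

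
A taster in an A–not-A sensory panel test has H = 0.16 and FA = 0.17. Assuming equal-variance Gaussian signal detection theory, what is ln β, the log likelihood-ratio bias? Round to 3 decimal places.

Φ⁻¹(0.16) = -0.9945, Φ⁻¹(0.17) = -0.9542
ln β = −½·[z(H)² − z(FA)²] = −0.5 × (0.9890 − 0.9105) = -0.03925

ln β = -0.039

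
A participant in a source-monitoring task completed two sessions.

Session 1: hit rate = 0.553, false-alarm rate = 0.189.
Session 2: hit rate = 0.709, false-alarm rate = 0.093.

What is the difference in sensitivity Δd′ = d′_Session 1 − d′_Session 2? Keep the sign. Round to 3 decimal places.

Session 1: z(0.553) = 0.1332, z(0.189) = -0.8816, d' = 1.0148
Session 2: z(0.709) = 0.5505, z(0.093) = -1.3225, d' = 1.8730
Δd' = d'_Session 1 − d'_Session 2 = 1.0148 − 1.8730 = -0.8582
Session 2 has the higher sensitivity.

Δd′ = -0.858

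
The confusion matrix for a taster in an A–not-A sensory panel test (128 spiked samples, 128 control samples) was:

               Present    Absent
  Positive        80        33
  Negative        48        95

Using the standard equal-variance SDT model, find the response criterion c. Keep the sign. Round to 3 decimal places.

H = 80/128 = 0.6250
FA = 33/128 = 0.2578
z(H) = z(0.6250) = 0.3186
z(FA) = z(0.2578) = -0.6501
c = −½·[z(H) + z(FA)] = −0.5 × (0.3186 + (-0.6501)) = 0.16575

c = 0.166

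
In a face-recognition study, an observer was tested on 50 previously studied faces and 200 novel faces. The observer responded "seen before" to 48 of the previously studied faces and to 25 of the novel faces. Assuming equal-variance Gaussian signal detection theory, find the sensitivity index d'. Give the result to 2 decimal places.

H = 48/50 = 0.9600
FA = 25/200 = 0.1250
z(H) = z(0.9600) = 1.751
z(FA) = z(0.1250) = -1.150
d' = z(H) − z(FA) = 1.751 − (-1.150) = 2.901

d' = 2.90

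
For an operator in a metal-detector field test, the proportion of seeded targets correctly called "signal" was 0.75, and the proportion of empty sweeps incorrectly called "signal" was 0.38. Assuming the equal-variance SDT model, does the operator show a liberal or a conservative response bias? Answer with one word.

z(H) = 0.674, z(FA) = -0.305
c = −½·(z(H) + z(FA)) = -0.1845
c < 0 → liberal criterion (biased toward responding “yes”).

liberal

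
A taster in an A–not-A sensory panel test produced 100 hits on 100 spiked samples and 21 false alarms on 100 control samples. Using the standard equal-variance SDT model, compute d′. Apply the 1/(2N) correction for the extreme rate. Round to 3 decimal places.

d′ = 3.382

The hit rate is 100/100 = 1, so apply the 1/(2N) correction: H → 1 − 1/(2·100) = 0.99500.
z(H) = z(0.99500) = 2.5758
z(FA) = z(0.21000) = -0.8064
d' = 2.5758 − (-0.8064) = 3.3822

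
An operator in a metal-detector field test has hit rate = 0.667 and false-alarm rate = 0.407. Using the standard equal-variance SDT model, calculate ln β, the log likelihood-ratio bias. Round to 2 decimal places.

ln β = -0.07

Φ⁻¹(0.667) = 0.432, Φ⁻¹(0.407) = -0.235
ln β = −½·[z(H)² − z(FA)²] = −0.5 × (0.187 − 0.055) = -0.066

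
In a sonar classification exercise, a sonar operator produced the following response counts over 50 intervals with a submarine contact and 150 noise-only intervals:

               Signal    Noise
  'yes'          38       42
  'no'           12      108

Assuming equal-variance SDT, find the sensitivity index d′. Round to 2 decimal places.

d′ = 1.29

H = 38/50 = 0.7600
FA = 42/150 = 0.2800
z(0.7600) = 0.7063, z(0.2800) = -0.5828
d' = z(H) − z(FA) = 0.7063 − (-0.5828) = 1.2891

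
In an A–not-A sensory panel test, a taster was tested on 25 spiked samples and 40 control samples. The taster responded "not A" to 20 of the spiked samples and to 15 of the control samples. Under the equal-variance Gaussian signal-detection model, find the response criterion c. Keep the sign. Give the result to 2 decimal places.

H = 20/25 = 0.8000
FA = 15/40 = 0.3750
z(H) = z(0.8000) = 0.842
z(FA) = z(0.3750) = -0.319
c = −½·[z(H) + z(FA)] = −0.5 × (0.842 + (-0.319)) = -0.2615

c = -0.26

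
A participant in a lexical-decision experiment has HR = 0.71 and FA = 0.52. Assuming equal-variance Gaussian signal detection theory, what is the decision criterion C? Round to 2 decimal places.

C = -0.30

z(H) = z(0.71) = 0.553
z(FA) = z(0.52) = 0.050
c = −½·[z(H) + z(FA)] = −0.5 × (0.553 + 0.050) = -0.3015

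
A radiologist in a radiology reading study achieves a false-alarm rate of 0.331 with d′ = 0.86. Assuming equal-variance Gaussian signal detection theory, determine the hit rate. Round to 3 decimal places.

z(false-alarm rate) = z(0.331) = -0.4372
z(H) = z(FA) + d' = -0.4372 + 0.86 = 0.4228
hit rate = Φ(0.4228) = 0.6638

hit rate = 0.664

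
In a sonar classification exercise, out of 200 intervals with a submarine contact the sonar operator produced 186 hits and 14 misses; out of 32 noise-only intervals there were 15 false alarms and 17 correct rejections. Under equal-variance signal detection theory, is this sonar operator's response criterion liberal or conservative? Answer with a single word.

z(H) = 1.476, z(FA) = -0.078
c = −½·(z(H) + z(FA)) = -0.699
c < 0 → liberal criterion (biased toward responding “yes”).

liberal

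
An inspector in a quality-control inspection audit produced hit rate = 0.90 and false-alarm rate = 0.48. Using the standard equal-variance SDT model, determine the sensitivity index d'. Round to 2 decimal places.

d' = 1.33

z(H) = 1.2816
z(FA) = -0.0502
d' = z(H) − z(FA) = 1.2816 − (-0.0502) = 1.3318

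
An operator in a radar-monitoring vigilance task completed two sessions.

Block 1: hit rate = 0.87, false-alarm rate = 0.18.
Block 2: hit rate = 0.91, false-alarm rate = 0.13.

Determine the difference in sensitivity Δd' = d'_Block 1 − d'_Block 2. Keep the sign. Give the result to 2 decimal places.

Block 1: z(0.87) = 1.126, z(0.18) = -0.915, d' = 2.041
Block 2: z(0.91) = 1.341, z(0.13) = -1.126, d' = 2.467
Δd' = d'_Block 1 − d'_Block 2 = 2.041 − 2.467 = -0.426
Block 2 has the higher sensitivity.

Δd' = -0.43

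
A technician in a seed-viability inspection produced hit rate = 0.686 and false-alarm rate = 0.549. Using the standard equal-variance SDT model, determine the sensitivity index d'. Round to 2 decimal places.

z(H) = 0.485
z(FA) = 0.123
d' = z(H) − z(FA) = 0.485 − 0.123 = 0.362

d' = 0.36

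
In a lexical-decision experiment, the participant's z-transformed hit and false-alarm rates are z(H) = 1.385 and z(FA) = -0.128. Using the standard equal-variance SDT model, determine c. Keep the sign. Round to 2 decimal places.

c = −½·[z(H) + z(FA)] = −½·(1.385 + (-0.128)) = -0.6285
c < 0: the participant has a liberal response bias.

c = -0.63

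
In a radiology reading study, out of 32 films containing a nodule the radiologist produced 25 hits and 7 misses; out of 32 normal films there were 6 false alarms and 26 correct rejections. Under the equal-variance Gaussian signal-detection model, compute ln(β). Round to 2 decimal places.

ln β = 0.09

H = 25/32 = 0.7812
FA = 6/32 = 0.1875
z(0.7812) = 0.776, z(0.1875) = -0.887
ln β = −½·[z(H)² − z(FA)²] = −0.5 × (0.602 − 0.787) = 0.0925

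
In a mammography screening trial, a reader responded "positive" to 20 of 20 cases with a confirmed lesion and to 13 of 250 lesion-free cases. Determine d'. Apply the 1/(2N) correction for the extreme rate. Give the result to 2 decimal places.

The hit rate is 20/20 = 1, so apply the 1/(2N) correction: H → 1 − 1/(2·20) = 0.97500.
z(H) = z(0.97500) = 1.960
z(FA) = z(0.05200) = -1.626
d' = 1.960 − (-1.626) = 3.586

d' = 3.59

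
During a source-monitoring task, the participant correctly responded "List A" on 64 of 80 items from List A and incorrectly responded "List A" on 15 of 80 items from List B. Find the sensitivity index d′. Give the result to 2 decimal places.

d′ = 1.73

H = 64/80 = 0.8000
FA = 15/80 = 0.1875
z(H) = z(0.8000) = 0.842
z(FA) = z(0.1875) = -0.887
d' = z(H) − z(FA) = 0.842 − (-0.887) = 1.729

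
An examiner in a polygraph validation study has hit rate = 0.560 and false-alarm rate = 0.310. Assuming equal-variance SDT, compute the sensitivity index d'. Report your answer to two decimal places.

d' = 0.65

z(H) = z(0.560) = 0.151
z(FA) = z(0.310) = -0.496
d' = z(H) − z(FA) = 0.151 − (-0.496) = 0.647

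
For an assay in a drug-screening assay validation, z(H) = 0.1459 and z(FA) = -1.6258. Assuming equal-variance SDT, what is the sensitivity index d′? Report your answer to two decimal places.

d' = z(H) − z(FA) = 0.1459 − (-1.6258) = 1.7717

d′ = 1.77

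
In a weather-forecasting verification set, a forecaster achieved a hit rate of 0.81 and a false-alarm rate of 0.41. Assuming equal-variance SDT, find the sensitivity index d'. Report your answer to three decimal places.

d' = 1.105

Φ⁻¹(H) = 0.8779
Φ⁻¹(FA) = -0.2275
d' = z(H) − z(FA) = 0.8779 − (-0.2275) = 1.1054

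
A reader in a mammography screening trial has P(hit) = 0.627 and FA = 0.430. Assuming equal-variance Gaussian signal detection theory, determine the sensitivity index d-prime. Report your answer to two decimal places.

z(H) = 0.3239
z(FA) = -0.1764
d' = z(H) − z(FA) = 0.3239 − (-0.1764) = 0.5003

d-prime = 0.50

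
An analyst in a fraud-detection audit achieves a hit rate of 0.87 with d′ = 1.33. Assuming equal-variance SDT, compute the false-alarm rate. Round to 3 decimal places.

false-alarm rate = 0.419

z(hit rate) = z(0.87) = 1.1264
z(FA) = z(H) − d' = 1.1264 − 1.33 = -0.2036
false-alarm rate = Φ(-0.2036) = 0.4193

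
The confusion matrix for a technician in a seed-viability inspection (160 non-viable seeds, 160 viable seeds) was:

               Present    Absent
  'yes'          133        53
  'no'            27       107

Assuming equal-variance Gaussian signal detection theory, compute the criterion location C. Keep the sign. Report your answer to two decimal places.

C = -0.26

H = 133/160 = 0.8313
FA = 53/160 = 0.3312
z(H) = z(0.8313) = 0.959
z(FA) = z(0.3312) = -0.437
c = −½·[z(H) + z(FA)] = −0.5 × (0.959 + (-0.437)) = -0.261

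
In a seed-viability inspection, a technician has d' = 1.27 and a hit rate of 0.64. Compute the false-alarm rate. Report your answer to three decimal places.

false-alarm rate = 0.181

z(hit rate) = z(0.64) = 0.3585
z(FA) = z(H) − d' = 0.3585 − 1.27 = -0.9115
false-alarm rate = Φ(-0.9115) = 0.1810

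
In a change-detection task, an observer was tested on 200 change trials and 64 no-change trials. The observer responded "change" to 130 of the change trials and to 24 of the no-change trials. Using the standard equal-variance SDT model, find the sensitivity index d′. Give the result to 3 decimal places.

d′ = 0.704

H = 130/200 = 0.6500
FA = 24/64 = 0.3750
Φ⁻¹(H) = Φ⁻¹(0.6500) = 0.3853
Φ⁻¹(FA) = Φ⁻¹(0.3750) = -0.3186
d' = z(H) − z(FA) = 0.3853 − (-0.3186) = 0.7039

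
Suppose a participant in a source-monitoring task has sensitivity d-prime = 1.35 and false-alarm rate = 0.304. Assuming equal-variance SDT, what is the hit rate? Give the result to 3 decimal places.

hit rate = 0.799

z(false-alarm rate) = z(0.304) = -0.5129
z(H) = z(FA) + d' = -0.5129 + 1.35 = 0.8371
hit rate = Φ(0.8371) = 0.7987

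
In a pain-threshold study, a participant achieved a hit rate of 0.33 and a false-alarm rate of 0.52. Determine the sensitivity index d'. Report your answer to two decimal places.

Φ⁻¹(0.33) = -0.4399, Φ⁻¹(0.52) = 0.0502
d' = z(H) − z(FA) = -0.4399 − 0.0502 = -0.4901

d' = -0.49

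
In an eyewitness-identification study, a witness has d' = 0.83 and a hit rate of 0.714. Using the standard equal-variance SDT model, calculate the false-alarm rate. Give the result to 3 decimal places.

false-alarm rate = 0.396

z(hit rate) = z(0.714) = 0.5651
z(FA) = z(H) − d' = 0.5651 − 0.83 = -0.2649
false-alarm rate = Φ(-0.2649) = 0.3955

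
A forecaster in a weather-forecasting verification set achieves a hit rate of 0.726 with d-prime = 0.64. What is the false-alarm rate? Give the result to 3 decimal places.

false-alarm rate = 0.484

z(hit rate) = z(0.726) = 0.6008
z(FA) = z(H) − d' = 0.6008 − 0.64 = -0.0392
false-alarm rate = Φ(-0.0392) = 0.4844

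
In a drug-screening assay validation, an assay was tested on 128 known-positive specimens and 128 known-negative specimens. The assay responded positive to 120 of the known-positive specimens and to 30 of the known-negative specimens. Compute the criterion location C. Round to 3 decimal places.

C = -0.405

H = 120/128 = 0.9375
FA = 30/128 = 0.2344
Φ⁻¹(H) = 1.5341
Φ⁻¹(FA) = -0.7244
c = −½·[z(H) + z(FA)] = −0.5 × (1.5341 + (-0.7244)) = -0.40485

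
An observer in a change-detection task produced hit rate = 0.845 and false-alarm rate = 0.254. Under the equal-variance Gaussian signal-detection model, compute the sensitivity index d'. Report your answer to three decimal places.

d' = 1.677

Φ⁻¹(H) = 1.0152
Φ⁻¹(FA) = -0.6620
d' = z(H) − z(FA) = 1.0152 − (-0.6620) = 1.6772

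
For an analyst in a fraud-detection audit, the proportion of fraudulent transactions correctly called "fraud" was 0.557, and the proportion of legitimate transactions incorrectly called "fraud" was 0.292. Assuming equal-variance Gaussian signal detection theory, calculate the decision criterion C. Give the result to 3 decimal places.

z(0.557) = 0.1434, z(0.292) = -0.5476
c = −½·[z(H) + z(FA)] = −0.5 × (0.1434 + (-0.5476)) = 0.2021
c > 0: the analyst has a conservative response bias.

C = 0.202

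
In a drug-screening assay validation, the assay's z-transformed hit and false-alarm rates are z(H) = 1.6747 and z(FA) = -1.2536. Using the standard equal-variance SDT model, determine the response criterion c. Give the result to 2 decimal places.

c = −½·[z(H) + z(FA)] = −½·(1.6747 + (-1.2536)) = -0.21055

c = -0.21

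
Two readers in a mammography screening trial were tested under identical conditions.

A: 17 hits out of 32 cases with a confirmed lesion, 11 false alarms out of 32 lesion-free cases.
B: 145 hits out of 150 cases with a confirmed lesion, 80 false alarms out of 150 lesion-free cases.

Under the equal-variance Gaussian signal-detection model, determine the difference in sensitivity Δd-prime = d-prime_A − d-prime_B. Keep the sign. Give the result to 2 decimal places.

A: z(0.5312) = 0.078, z(0.3438) = -0.402, d' = 0.480
B: z(0.9667) = 1.834, z(0.5333) = 0.084, d' = 1.750
Δd' = d'_A − d'_B = 0.480 − 1.750 = -1.270
B has the higher sensitivity.

Δd-prime = -1.27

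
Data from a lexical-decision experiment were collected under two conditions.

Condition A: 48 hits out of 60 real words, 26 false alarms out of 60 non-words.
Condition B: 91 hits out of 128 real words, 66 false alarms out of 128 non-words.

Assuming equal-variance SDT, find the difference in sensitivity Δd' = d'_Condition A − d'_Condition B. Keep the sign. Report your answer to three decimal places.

Condition A: z(0.8000) = 0.8416, z(0.4333) = -0.1680, d' = 1.0096
Condition B: z(0.7109) = 0.5560, z(0.5156) = 0.0391, d' = 0.5169
Δd' = d'_Condition A − d'_Condition B = 1.0096 − 0.5169 = 0.4927
Condition A has the higher sensitivity.

Δd' = 0.493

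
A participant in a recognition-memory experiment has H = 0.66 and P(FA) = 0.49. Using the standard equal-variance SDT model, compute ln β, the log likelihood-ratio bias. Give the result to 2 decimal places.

ln β = -0.08

z(H) = z(0.66) = 0.412
z(FA) = z(0.49) = -0.025
ln β = −½·[z(H)² − z(FA)²] = −0.5 × (0.170 − 0.001) = -0.0845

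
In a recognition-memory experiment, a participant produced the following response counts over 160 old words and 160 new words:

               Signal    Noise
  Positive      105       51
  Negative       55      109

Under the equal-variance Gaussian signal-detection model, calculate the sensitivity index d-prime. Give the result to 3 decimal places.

H = 105/160 = 0.6562
FA = 51/160 = 0.3187
Φ⁻¹(0.6562) = 0.4021, Φ⁻¹(0.3187) = -0.4713
d' = z(H) − z(FA) = 0.4021 − (-0.4713) = 0.8734

d-prime = 0.873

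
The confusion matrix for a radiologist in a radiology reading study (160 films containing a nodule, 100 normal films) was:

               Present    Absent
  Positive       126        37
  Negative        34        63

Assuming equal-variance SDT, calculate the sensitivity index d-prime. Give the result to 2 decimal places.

H = 126/160 = 0.7875
FA = 37/100 = 0.3700
Φ⁻¹(H) = Φ⁻¹(0.7875) = 0.7978
Φ⁻¹(FA) = Φ⁻¹(0.3700) = -0.3319
d' = z(H) − z(FA) = 0.7978 − (-0.3319) = 1.1297

d-prime = 1.13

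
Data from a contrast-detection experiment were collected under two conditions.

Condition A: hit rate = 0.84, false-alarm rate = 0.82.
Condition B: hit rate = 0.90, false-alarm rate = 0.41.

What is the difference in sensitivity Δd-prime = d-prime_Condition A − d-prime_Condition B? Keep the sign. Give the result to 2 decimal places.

Δd-prime = -1.43

Condition A: z(0.84) = 0.994, z(0.82) = 0.915, d' = 0.079
Condition B: z(0.90) = 1.282, z(0.41) = -0.228, d' = 1.510
Δd' = d'_Condition A − d'_Condition B = 0.079 − 1.510 = -1.431
Condition B has the higher sensitivity.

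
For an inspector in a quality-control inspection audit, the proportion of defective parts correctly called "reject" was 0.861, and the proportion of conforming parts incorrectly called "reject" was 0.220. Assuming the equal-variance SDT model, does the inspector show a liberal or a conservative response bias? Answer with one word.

z(H) = 1.085, z(FA) = -0.772
c = −½·(z(H) + z(FA)) = -0.1565
c < 0 → liberal criterion (biased toward responding “yes”).

liberal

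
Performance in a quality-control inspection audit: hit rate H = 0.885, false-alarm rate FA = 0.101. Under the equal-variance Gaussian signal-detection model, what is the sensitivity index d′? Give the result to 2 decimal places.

z(H) = 1.2004
z(FA) = -1.2759
d' = z(H) − z(FA) = 1.2004 − (-1.2759) = 2.4763

d′ = 2.48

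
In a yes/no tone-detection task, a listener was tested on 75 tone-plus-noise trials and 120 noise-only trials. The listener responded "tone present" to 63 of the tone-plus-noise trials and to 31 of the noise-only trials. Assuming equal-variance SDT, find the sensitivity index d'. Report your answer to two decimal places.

d' = 1.64

H = 63/75 = 0.8400
FA = 31/120 = 0.2583
Φ⁻¹(H) = 0.994
Φ⁻¹(FA) = -0.649
d' = z(H) − z(FA) = 0.994 − (-0.649) = 1.643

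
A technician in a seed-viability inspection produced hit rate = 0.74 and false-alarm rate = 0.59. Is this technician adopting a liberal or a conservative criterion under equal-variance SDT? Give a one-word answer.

liberal

z(H) = 0.643, z(FA) = 0.228
c = −½·(z(H) + z(FA)) = -0.4355
c < 0 → liberal criterion (biased toward responding “yes”).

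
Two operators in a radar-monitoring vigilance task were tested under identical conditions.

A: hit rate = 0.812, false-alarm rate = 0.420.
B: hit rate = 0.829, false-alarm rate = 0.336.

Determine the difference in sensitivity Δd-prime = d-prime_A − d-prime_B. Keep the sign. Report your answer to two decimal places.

A: z(0.812) = 0.885, z(0.420) = -0.202, d' = 1.087
B: z(0.829) = 0.950, z(0.336) = -0.423, d' = 1.373
Δd' = d'_A − d'_B = 1.087 − 1.373 = -0.286
B has the higher sensitivity.

Δd-prime = -0.29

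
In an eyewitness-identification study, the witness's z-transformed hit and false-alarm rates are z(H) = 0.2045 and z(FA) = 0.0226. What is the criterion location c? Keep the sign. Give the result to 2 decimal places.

c = −½·[z(H) + z(FA)] = −½·(0.2045 + 0.0226) = -0.11355

c = -0.11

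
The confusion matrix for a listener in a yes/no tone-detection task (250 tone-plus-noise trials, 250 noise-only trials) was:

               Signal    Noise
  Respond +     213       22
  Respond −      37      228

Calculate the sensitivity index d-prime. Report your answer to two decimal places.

d-prime = 2.40

H = 213/250 = 0.8520
FA = 22/250 = 0.0880
z(H) = z(0.8520) = 1.0450
z(FA) = z(0.0880) = -1.3532
d' = z(H) − z(FA) = 1.0450 − (-1.3532) = 2.3982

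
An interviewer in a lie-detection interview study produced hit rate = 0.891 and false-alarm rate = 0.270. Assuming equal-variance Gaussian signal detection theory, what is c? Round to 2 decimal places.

Φ⁻¹(H) = Φ⁻¹(0.891) = 1.2319
Φ⁻¹(FA) = Φ⁻¹(0.270) = -0.6128
c = −½·[z(H) + z(FA)] = −0.5 × (1.2319 + (-0.6128)) = -0.30955
c < 0: the interviewer has a liberal response bias.

c = -0.31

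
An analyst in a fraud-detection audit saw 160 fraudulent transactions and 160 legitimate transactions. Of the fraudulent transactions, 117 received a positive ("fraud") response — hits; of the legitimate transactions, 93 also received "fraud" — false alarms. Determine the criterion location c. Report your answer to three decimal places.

c = -0.411

H = 117/160 = 0.7312
FA = 93/160 = 0.5813
z(H) = 0.6164
z(FA) = 0.2052
c = −½·[z(H) + z(FA)] = −0.5 × (0.6164 + 0.2052) = -0.4108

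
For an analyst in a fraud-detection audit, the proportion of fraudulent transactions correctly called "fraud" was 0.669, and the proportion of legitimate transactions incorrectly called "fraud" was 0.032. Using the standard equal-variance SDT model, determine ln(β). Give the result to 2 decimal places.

z(H) = 0.437
z(FA) = -1.852
ln β = −½·[z(H)² − z(FA)²] = −0.5 × (0.191 − 3.430) = 1.6195

ln β = 1.62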